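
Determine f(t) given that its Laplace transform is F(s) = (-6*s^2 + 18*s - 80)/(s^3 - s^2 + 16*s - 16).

f(t) = -4*exp(t) + 4*sin(4*t) - 2*cos(4*t)

Factor the denominator: s^3 - s^2 + 16*s - 16 = (s - 1)*(s^2 + 16).
Partial fraction decomposition gives [-4/(s - 1)] + [-2*s/(s^2 + 16)] + [16/(s^2 + 16)].
Invert each term: -4/(s - 1) ↔ -4e^(t); -2·s/(s^2 + 16) ↔ -2cos(4t); 4·4/(s^2 + 16) ↔ 4sin(4t).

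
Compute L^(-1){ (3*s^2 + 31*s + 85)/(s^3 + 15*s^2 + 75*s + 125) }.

Factor the denominator: s^3 + 15*s^2 + 75*s + 125 = (s + 5)^3.
Partial fraction decomposition gives [3/(s + 5)] + [(s + 5)^(-2)] + [5/(s + 5)^3].
Invert each term: 3/(s + 5) ↔ 3e^(-5t); 1/(s + 5)^2 ↔ t·e^(-5t); 5/(s + 5)^3 ↔ (5/2)t^2·e^(-5t).

5*t^2*exp(-5*t)/2 + t*exp(-5*t) + 3*exp(-5*t)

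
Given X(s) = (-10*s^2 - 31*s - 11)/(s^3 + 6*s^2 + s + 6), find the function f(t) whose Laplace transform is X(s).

Factor the denominator: s^3 + 6*s^2 + s + 6 = (s + 6)*(s^2 + 1).
Partial fraction decomposition gives [-5/(s + 6)] + [-5*s/(s^2 + 1)] + [-1/(s^2 + 1)].
Invert each term: -5/(s + 6) ↔ -5e^(-6t); -5·s/(s^2 + 1) ↔ -5cos(t); -1·1/(s^2 + 1) ↔ -sin(t).

f(t) = -sin(t) - 5*cos(t) - 5*exp(-6*t)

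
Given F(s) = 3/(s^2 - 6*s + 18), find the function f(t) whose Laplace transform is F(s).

Rewrite the denominator: s^2 - 6*s + 18 = (s - 3)^2 + 9.
The form in (s - 3) signals a first-shifting-theorem factor e^(3t).
Since L{sin(3t)} = 3/(s^2 + 9), the inverse is exp(3*t)*sin(3*t).

f(t) = exp(3*t)*sin(3*t)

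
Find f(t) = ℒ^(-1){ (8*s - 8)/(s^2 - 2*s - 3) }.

Factor the denominator: s^2 - 2*s - 3 = (s - 3)*(s + 1).
Partial fraction decomposition gives [4/(s - 3)] + [4/(s + 1)].
Invert each term: 4/(s - 3) ↔ 4e^(3t); 4/(s + 1) ↔ 4e^(-t).

f(t) = 4*exp(3*t) + 4*exp(-t)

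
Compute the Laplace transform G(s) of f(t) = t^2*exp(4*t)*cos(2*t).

L{cos(2t)} = s/(s^2 + 4).
Multiplying by e^(4t) shifts s → s - 4, so L{exp(4*t)*cos(2*t)} = (s - 4)/((s - 4)^2 + 4).
Then apply L{t^2·g(t)} = (-1)^2 d^2/ds^2[H(s)] with H(s) = (s - 4)/((s - 4)^2 + 4):
differentiating 2 times and applying the sign gives 2*(s - 4)*(s^2 - 8*s + 4)/(s^2 - 8*s + 20)^3.

G(s) = 2*(s - 4)*(s^2 - 8*s + 4)/(s^2 - 8*s + 20)^3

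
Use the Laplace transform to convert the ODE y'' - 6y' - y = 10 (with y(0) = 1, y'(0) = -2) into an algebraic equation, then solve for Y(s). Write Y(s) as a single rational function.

Y(s) = (s^2 - 8*s + 10)/(s^3 - 6*s^2 - s)

Apply the Laplace transform to the equation.
Using L{y''} = s^2 Y - s·y(0) - y'(0) and L{y'} = sY - y(0), with y(0) = 1, y'(0) = -2, the left side becomes (s^2 - 6*s - 1)Y - (s - 8).
The right side is L{10} = 10/s.
So (s^2 - 6*s - 1)Y = 10/s + (s - 8).
Isolate Y and clear denominators.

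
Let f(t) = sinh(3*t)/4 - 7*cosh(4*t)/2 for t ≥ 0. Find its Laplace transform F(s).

Apply the Laplace transform termwise.
(1/4)·[L{sinh(3t)} = 3/(s^2 - 9)]; (-7/2)·[L{cosh(4t)} = s/(s^2 - 16)].

F(s) = -7*s/(2*(s^2 - 16)) + 3/(4*(s^2 - 9))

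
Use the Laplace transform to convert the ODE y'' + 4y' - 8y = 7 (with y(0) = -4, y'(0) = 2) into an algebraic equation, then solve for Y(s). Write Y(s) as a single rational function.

Apply the Laplace transform to the equation.
The derivative rules (L{y''} = s^2 Y - s·y(0) - y'(0) and L{y'} = sY - y(0), with y(0) = -4, y'(0) = 2) turn the left side into (s^2 + 4*s - 8)Y - (-4*s - 14).
The right side is L{7} = 7/s.
So (s^2 + 4*s - 8)Y = 7/s + (-4*s - 14).
Solve for Y(s) and write it as one ratio of polynomials.

Y(s) = (-4*s^2 - 14*s + 7)/(s^3 + 4*s^2 - 8*s)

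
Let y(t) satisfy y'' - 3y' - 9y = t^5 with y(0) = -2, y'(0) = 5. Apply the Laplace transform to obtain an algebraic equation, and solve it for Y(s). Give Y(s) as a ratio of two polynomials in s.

Y(s) = (-2*s^7 + 11*s^6 + 120)/(s^8 - 3*s^7 - 9*s^6)

Take the Laplace transform of both sides.
With L{y''} = s^2 Y - s·y(0) - y'(0) and L{y'} = sY - y(0), with y(0) = -2, y'(0) = 5: the LHS transforms to (s^2 - 3*s - 9)Y - (-2*s + 11).
The right side is L{t^5} = 120/s^6.
So (s^2 - 3*s - 9)Y = 120/s^6 + (-2*s + 11).
Solve for Y(s) and write it as one ratio of polynomials.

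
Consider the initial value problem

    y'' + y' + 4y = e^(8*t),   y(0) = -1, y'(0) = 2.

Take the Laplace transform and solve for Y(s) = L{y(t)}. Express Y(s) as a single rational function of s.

Take the Laplace transform of both sides.
With L{y''} = s^2 Y - s·y(0) - y'(0) and L{y'} = sY - y(0), with y(0) = -1, y'(0) = 2: the LHS transforms to (s^2 + s + 4)Y - (-s + 1).
The right side is L{e^(8*t)} = 1/(s - 8).
So (s^2 + s + 4)Y = 1/(s - 8) + (-s + 1).
Divide through and combine into a single rational function.

Y(s) = (-s^2 + 9*s - 7)/(s^3 - 7*s^2 - 4*s - 32)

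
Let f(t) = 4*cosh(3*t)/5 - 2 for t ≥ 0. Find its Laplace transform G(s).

By linearity of the Laplace transform, transform each term separately.
(4/5)·[L{cosh(3t)} = s/(s^2 - 9)]; L{-2} = -2/s.

G(s) = 4*s/(5*(s^2 - 9)) - 2/s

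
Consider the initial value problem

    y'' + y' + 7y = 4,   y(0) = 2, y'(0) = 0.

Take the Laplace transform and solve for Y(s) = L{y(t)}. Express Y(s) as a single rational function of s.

Take the Laplace transform of both sides.
Using L{y''} = s^2 Y - s·y(0) - y'(0) and L{y'} = sY - y(0), with y(0) = 2, y'(0) = 0, the left side becomes (s^2 + s + 7)Y - (2*s + 2).
The right side is L{4} = 4/s.
So (s^2 + s + 7)Y = 4/s + (2*s + 2).
Isolate Y and clear denominators.

Y(s) = (2*s^2 + 2*s + 4)/(s^3 + s^2 + 7*s)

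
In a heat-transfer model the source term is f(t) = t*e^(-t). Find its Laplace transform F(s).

L{e^(-t)} = 1/(s + 1).
Then apply L{t·g(t)} = -d/ds[G(s)] with G(s) = 1/(s + 1):
differentiating 1 time and applying the sign gives (s + 1)^(-2).

F(s) = (s + 1)^(-2)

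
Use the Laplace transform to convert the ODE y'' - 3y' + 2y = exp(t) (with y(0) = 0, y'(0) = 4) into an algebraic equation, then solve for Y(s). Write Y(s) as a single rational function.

Take the Laplace transform of both sides.
Using L{y''} = s^2 Y - s·y(0) - y'(0) and L{y'} = sY - y(0), with y(0) = 0, y'(0) = 4, the left side becomes (s^2 - 3*s + 2)Y - (4).
The right side is L{exp(t)} = 1/(s - 1).
So (s^2 - 3*s + 2)Y = 1/(s - 1) + (4).
Solve for Y(s) and write it as one ratio of polynomials.

Y(s) = (4*s - 3)/(s^3 - 4*s^2 + 5*s - 2)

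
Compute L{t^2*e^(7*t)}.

2/(s - 7)^3

L{t^2} = 2!/s^3 = 2/s^3.
By the first shifting theorem, multiplying by e^(7t) replaces s with s - 7.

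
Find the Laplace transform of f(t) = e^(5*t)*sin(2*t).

L{sin(2t)} = 2/(s^2 + 4).
By the first shifting theorem, multiplying by e^(5t) replaces s with s - 5.

2/((s - 5)^2 + 4)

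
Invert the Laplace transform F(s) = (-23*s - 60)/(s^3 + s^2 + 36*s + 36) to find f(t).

f(t) = -4*sin(6*t) + cos(6*t) - exp(-t)

Factor the denominator: s^3 + s^2 + 36*s + 36 = (s + 1)*(s^2 + 36).
Partial fraction decomposition gives [-1/(s + 1)] + [s/(s^2 + 36)] + [-24/(s^2 + 36)].
Invert each term: -1/(s + 1) ↔ -e^(-t); 1·s/(s^2 + 36) ↔ cos(6t); -4·6/(s^2 + 36) ↔ -4sin(6t).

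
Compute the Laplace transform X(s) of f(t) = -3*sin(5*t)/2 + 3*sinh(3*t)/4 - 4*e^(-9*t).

Apply the Laplace transform termwise.
(3/4)·[L{sinh(3t)} = 3/(s^2 - 9)]; (-4)·[L{e^(-9t)} = 1/(s + 9)]; (-3/2)·[L{sin(5t)} = 5/(s^2 + 25)].

X(s) = -15/(2*(s^2 + 25)) + 9/(4*(s^2 - 9)) - 4/(s + 9)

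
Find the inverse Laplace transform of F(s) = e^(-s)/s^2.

Heaviside(t - 1)*(t - 1)

The factor e^(-s) signals a time shift by c = 1 (second shifting theorem).
L{t} = 1!/s^2 = 1/s^2, so L^-1{s^(-2)} = t.
Hence the inverse is u(t - 1) times that function evaluated at t - 1.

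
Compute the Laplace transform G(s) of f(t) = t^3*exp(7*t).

G(s) = 6/(s - 7)^4

L{t^3} = 3!/s^4 = 6/s^4.
By the first shifting theorem, multiplying by e^(7t) replaces s with s - 7.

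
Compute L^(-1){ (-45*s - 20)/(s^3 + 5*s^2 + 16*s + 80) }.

Factor the denominator: s^3 + 5*s^2 + 16*s + 80 = (s + 5)*(s^2 + 16).
Partial fraction decomposition gives [5/(s + 5)] + [-5*s/(s^2 + 16)] + [-20/(s^2 + 16)].
Invert each term: 5/(s + 5) ↔ 5e^(-5t); -5·s/(s^2 + 16) ↔ -5cos(4t); -5·4/(s^2 + 16) ↔ -5sin(4t).

-5*sin(4*t) - 5*cos(4*t) + 5*exp(-5*t)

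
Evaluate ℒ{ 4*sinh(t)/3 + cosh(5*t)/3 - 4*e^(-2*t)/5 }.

The transform is linear, so treat each term independently.
(-4/5)·[L{e^(-2t)} = 1/(s + 2)]; (4/3)·[L{sinh(t)} = 1/(s^2 - 1)]; (1/3)·[L{cosh(5t)} = s/(s^2 - 25)].

s/(3*(s^2 - 25)) + 4/(3*(s^2 - 1)) - 4/(5*(s + 2))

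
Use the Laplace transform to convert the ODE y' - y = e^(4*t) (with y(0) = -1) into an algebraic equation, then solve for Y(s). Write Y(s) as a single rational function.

Y(s) = (-s + 5)/(s^2 - 5*s + 4)

Transform both sides with L{·}.
The derivative rules (L{y'} = sY - y(0) = sY - (-1)) turn the left side into (s - 1)Y - (-1).
The right side is L{e^(4*t)} = 1/(s - 4).
So (s - 1)Y = 1/(s - 4) + (-1).
Divide through and combine into a single rational function.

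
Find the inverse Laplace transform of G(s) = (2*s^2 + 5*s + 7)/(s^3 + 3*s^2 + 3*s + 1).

2*t^2*exp(-t) + t*exp(-t) + 2*exp(-t)

Factor the denominator: s^3 + 3*s^2 + 3*s + 1 = (s + 1)^3.
Partial fraction decomposition gives [2/(s + 1)] + [(s + 1)^(-2)] + [4/(s + 1)^3].
Invert each term: 2/(s + 1) ↔ 2e^(-t); 1/(s + 1)^2 ↔ t·e^(-t); 4/(s + 1)^3 ↔ (2)t^2·e^(-t).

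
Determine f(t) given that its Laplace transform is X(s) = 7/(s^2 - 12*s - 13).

f(t) = exp(6*t)*sinh(7*t)

Rewrite the denominator: s^2 - 12*s - 13 = (s - 6)^2 - 49.
The form in (s - 6) signals a first-shifting-theorem factor e^(6t).
Since L{sinh(7t)} = 7/(s^2 - 49), the inverse is e^(6*t)*sinh(7*t).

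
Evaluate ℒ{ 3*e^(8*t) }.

L{3} = 3/s.
By the first shifting theorem, multiplying by e^(8t) replaces s with s - 8.

3/(s - 8)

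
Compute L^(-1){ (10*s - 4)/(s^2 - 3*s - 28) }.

6*exp(7*t) + 4*exp(-4*t)

Factor the denominator: s^2 - 3*s - 28 = (s - 7)*(s + 4).
Partial fraction decomposition gives [4/(s + 4)] + [6/(s - 7)].
Invert each term: 4/(s + 4) ↔ 4e^(-4t); 6/(s - 7) ↔ 6e^(7t).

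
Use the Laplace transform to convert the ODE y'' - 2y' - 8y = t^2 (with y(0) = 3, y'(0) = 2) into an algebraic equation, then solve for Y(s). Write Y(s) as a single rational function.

Y(s) = (3*s^4 - 4*s^3 + 2)/(s^5 - 2*s^4 - 8*s^3)

Take the Laplace transform of both sides.
With L{y''} = s^2 Y - s·y(0) - y'(0) and L{y'} = sY - y(0), with y(0) = 3, y'(0) = 2: the LHS transforms to (s^2 - 2*s - 8)Y - (3*s - 4).
The right side is L{t^2} = 2/s^3.
So (s^2 - 2*s - 8)Y = 2/s^3 + (3*s - 4).
Isolate Y and clear denominators.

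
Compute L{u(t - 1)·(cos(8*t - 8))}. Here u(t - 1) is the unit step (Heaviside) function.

s*exp(-s)/(s^2 + 64)

By the second shifting theorem, L{u(t - c)·g(t - c)} = e^(-cs)·G(s) with c = 1 and G(s) = L{g(t)}.
L{cos(8t)} = s/(s^2 + 64).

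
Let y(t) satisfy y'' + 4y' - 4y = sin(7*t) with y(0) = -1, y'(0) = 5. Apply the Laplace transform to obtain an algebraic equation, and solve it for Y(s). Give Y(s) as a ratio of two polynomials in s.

Apply the Laplace transform to the equation.
Using L{y''} = s^2 Y - s·y(0) - y'(0) and L{y'} = sY - y(0), with y(0) = -1, y'(0) = 5, the left side becomes (s^2 + 4*s - 4)Y - (-s + 1).
The right side is L{sin(7*t)} = 7/(s^2 + 49).
So (s^2 + 4*s - 4)Y = 7/(s^2 + 49) + (-s + 1).
Solve for Y(s) and write it as one ratio of polynomials.

Y(s) = (-s^3 + s^2 - 49*s + 56)/(s^4 + 4*s^3 + 45*s^2 + 196*s - 196)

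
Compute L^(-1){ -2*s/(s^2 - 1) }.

-2*cosh(t)

Since L{cosh(t)} = s/(s^2 - 1), the inverse is cosh(t), scaled by -2.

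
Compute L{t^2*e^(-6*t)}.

L{e^(-6t)} = 1/(s + 6).
Then apply L{t^2·g(t)} = (-1)^2 d^2/ds^2[G(s)] with G(s) = 1/(s + 6):
differentiating 2 times and applying the sign gives 2/(s + 6)^3.

2/(s + 6)^3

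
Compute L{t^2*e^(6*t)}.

2/(s - 6)^3

L{e^(6t)} = 1/(s - 6).
Then apply L{t^2·g(t)} = (-1)^2 d^2/ds^2[G(s)] with G(s) = 1/(s - 6):
differentiating 2 times and applying the sign gives 2/(s - 6)^3.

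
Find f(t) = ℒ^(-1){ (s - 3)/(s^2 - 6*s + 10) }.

Rewrite the denominator: s^2 - 6*s + 10 = (s - 3)^2 + 1.
The form in (s - 3) signals a first-shifting-theorem factor e^(3t).
Since L{cos(t)} = s/(s^2 + 1), the inverse is e^(3*t)*cos(t).

f(t) = exp(3*t)*cos(t)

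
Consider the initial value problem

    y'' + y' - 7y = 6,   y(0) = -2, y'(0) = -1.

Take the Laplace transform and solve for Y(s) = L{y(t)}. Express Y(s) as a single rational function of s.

Y(s) = (-2*s^2 - 3*s + 6)/(s^3 + s^2 - 7*s)

Apply the Laplace transform to the equation.
Using L{y''} = s^2 Y - s·y(0) - y'(0) and L{y'} = sY - y(0), with y(0) = -2, y'(0) = -1, the left side becomes (s^2 + s - 7)Y - (-2*s - 3).
The right side is L{6} = 6/s.
So (s^2 + s - 7)Y = 6/s + (-2*s - 3).
Solve for Y(s) and write it as one ratio of polynomials.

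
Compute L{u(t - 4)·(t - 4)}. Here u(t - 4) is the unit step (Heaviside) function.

By the second shifting theorem, L{u(t - c)·g(t - c)} = e^(-cs)·H(s) with c = 4 and H(s) = L{g(t)}.
L{t} = 1!/s^2 = 1/s^2.

exp(-4*s)/s^2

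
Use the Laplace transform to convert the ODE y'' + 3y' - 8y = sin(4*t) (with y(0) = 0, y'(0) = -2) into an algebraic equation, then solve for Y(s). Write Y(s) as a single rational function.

Y(s) = (-2*s^2 - 28)/(s^4 + 3*s^3 + 8*s^2 + 48*s - 128)

Transform both sides with L{·}.
With L{y''} = s^2 Y - s·y(0) - y'(0) and L{y'} = sY - y(0), with y(0) = 0, y'(0) = -2: the LHS transforms to (s^2 + 3*s - 8)Y - (-2).
The right side is L{sin(4*t)} = 4/(s^2 + 16).
So (s^2 + 3*s - 8)Y = 4/(s^2 + 16) + (-2).
Divide through and combine into a single rational function.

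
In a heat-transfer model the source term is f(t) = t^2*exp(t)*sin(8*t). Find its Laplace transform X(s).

L{sin(8t)} = 8/(s^2 + 64).
Multiplying by e^(t) shifts s → s - 1, so L{exp(t)*sin(8*t)} = 8/((s - 1)^2 + 64).
Then apply L{t^2·g(t)} = (-1)^2 d^2/ds^2[G(s)] with G(s) = 8/((s - 1)^2 + 64):
differentiating 2 times and applying the sign gives 16*(3*s^2 - 6*s - 61)/(s^2 - 2*s + 65)^3.

X(s) = 16*(3*s^2 - 6*s - 61)/(s^2 - 2*s + 65)^3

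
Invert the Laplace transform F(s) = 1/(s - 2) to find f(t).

Since L{e^(2t)} = 1/(s - 2), the inverse is e^(2*t).

f(t) = exp(2*t)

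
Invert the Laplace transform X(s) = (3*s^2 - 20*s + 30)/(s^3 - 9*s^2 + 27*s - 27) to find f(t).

f(t) = -3*t^2*exp(3*t)/2 - 2*t*exp(3*t) + 3*exp(3*t)

Factor the denominator: s^3 - 9*s^2 + 27*s - 27 = (s - 3)^3.
Partial fraction decomposition gives [3/(s - 3)] + [-2/(s - 3)^2] + [-3/(s - 3)^3].
Invert each term: 3/(s - 3) ↔ 3e^(3t); -2/(s - 3)^2 ↔ -2t·e^(3t); -3/(s - 3)^3 ↔ (-3/2)t^2·e^(3t).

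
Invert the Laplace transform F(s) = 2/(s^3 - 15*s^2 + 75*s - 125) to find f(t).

Rewrite the denominator: s^3 - 15*s^2 + 75*s - 125 = (s - 5)^3.
The form in (s - 5) signals a first-shifting-theorem factor e^(5t).
Since L{t^2} = 2!/s^3 = 2/s^3, the inverse is t^2*exp(5*t).

f(t) = t^2*exp(5*t)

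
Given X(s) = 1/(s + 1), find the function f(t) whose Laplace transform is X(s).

Since L{e^(-t)} = 1/(s + 1), the inverse is e^(-t).

f(t) = exp(-t)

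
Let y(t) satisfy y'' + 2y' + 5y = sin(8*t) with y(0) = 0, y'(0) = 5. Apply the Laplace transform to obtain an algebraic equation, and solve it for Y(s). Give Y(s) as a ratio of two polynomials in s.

Y(s) = (5*s^2 + 328)/(s^4 + 2*s^3 + 69*s^2 + 128*s + 320)

Transform both sides with L{·}.
With L{y''} = s^2 Y - s·y(0) - y'(0) and L{y'} = sY - y(0), with y(0) = 0, y'(0) = 5: the LHS transforms to (s^2 + 2*s + 5)Y - (5).
The right side is L{sin(8*t)} = 8/(s^2 + 64).
So (s^2 + 2*s + 5)Y = 8/(s^2 + 64) + (5).
Divide through and combine into a single rational function.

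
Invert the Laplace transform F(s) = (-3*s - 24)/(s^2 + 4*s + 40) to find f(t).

f(t) = -3*exp(-2*t)*sin(6*t) - 3*exp(-2*t)*cos(6*t)

Complete the square in the denominator: s^2 + 4*s + 40 = (s + 2)^2 + 6^2.
Split the numerator to match: -3*s - 24 = -3·(s + 2) - 3·6.
Invert each term: -3·(s + 2)/((s + 2)^2 + 36) ↔ -3e^(-2t)cos(6t); -3·6/((s + 2)^2 + 36) ↔ -3e^(-2t)sin(6t).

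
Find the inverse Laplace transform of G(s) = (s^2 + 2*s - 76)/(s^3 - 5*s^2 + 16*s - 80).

Factor the denominator: s^3 - 5*s^2 + 16*s - 80 = (s - 5)*(s^2 + 16).
Partial fraction decomposition gives [-1/(s - 5)] + [2*s/(s^2 + 16)] + [12/(s^2 + 16)].
Invert each term: -1/(s - 5) ↔ -e^(5t); 2·s/(s^2 + 16) ↔ 2cos(4t); 3·4/(s^2 + 16) ↔ 3sin(4t).

-exp(5*t) + 3*sin(4*t) + 2*cos(4*t)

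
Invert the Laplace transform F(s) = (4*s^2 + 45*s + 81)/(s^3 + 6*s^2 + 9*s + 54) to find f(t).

Factor the denominator: s^3 + 6*s^2 + 9*s + 54 = (s + 6)*(s^2 + 9).
Partial fraction decomposition gives [-1/(s + 6)] + [5*s/(s^2 + 9)] + [15/(s^2 + 9)].
Invert each term: -1/(s + 6) ↔ -e^(-6t); 5·s/(s^2 + 9) ↔ 5cos(3t); 5·3/(s^2 + 9) ↔ 5sin(3t).

f(t) = 5*sin(3*t) + 5*cos(3*t) - exp(-6*t)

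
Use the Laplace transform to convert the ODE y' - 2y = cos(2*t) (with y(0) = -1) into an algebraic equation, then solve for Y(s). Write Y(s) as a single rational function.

Take the Laplace transform of both sides.
Using L{y'} = sY - y(0) = sY - (-1), the left side becomes (s - 2)Y - (-1).
The right side is L{cos(2*t)} = s/(s^2 + 4).
So (s - 2)Y = s/(s^2 + 4) + (-1).
Solve for Y(s) and write it as one ratio of polynomials.

Y(s) = (-s^2 + s - 4)/(s^3 - 2*s^2 + 4*s - 8)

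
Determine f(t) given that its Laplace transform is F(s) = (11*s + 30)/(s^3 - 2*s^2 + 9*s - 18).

f(t) = 4*exp(2*t) + sin(3*t) - 4*cos(3*t)

Factor the denominator: s^3 - 2*s^2 + 9*s - 18 = (s - 2)*(s^2 + 9).
Partial fraction decomposition gives [4/(s - 2)] + [-4*s/(s^2 + 9)] + [3/(s^2 + 9)].
Invert each term: 4/(s - 2) ↔ 4e^(2t); -4·s/(s^2 + 9) ↔ -4cos(3t); 1·3/(s^2 + 9) ↔ sin(3t).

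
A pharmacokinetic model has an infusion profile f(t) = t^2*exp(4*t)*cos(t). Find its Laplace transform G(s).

G(s) = 2*(s - 4)*(s^2 - 8*s + 13)/(s^2 - 8*s + 17)^3

L{cos(t)} = s/(s^2 + 1).
Multiplying by e^(4t) shifts s → s - 4, so L{exp(4*t)*cos(t)} = (s - 4)/((s - 4)^2 + 1).
Then apply L{t^2·g(t)} = (-1)^2 d^2/ds^2[H(s)] with H(s) = (s - 4)/((s - 4)^2 + 1):
differentiating 2 times and applying the sign gives 2*(s - 4)*(s^2 - 8*s + 13)/(s^2 - 8*s + 17)^3.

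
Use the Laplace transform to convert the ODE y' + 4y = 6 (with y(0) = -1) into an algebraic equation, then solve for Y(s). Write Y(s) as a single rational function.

Y(s) = (-s + 6)/(s^2 + 4*s)

Transform both sides with L{·}.
With L{y'} = sY - y(0) = sY - (-1): the LHS transforms to (s + 4)Y - (-1).
The right side is L{6} = 6/s.
So (s + 4)Y = 6/s + (-1).
Isolate Y and clear denominators.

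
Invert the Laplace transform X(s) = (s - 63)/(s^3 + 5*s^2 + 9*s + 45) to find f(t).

Factor the denominator: s^3 + 5*s^2 + 9*s + 45 = (s + 5)*(s^2 + 9).
Partial fraction decomposition gives [-2/(s + 5)] + [2*s/(s^2 + 9)] + [-9/(s^2 + 9)].
Invert each term: -2/(s + 5) ↔ -2e^(-5t); 2·s/(s^2 + 9) ↔ 2cos(3t); -3·3/(s^2 + 9) ↔ -3sin(3t).

f(t) = -3*sin(3*t) + 2*cos(3*t) - 2*exp(-5*t)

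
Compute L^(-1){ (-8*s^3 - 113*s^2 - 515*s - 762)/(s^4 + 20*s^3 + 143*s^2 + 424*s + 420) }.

-2*exp(-2*t) + 2*exp(-5*t) - 3*exp(-6*t) - 5*exp(-7*t)

Factor the denominator: s^4 + 20*s^3 + 143*s^2 + 424*s + 420 = (s + 2)*(s + 5)*(s + 6)*(s + 7).
Partial fraction decomposition gives [-5/(s + 7)] + [-3/(s + 6)] + [-2/(s + 2)] + [2/(s + 5)].
Invert each term: -5/(s + 7) ↔ -5e^(-7t); -3/(s + 6) ↔ -3e^(-6t); -2/(s + 2) ↔ -2e^(-2t); 2/(s + 5) ↔ 2e^(-5t).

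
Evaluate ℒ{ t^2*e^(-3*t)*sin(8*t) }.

16*(3*s^2 + 18*s - 37)/(s^2 + 6*s + 73)^3

L{sin(8t)} = 8/(s^2 + 64).
Multiplying by e^(-3t) shifts s → s + 3, so L{e^(-3*t)*sin(8*t)} = 8/((s + 3)^2 + 64).
Then apply L{t^2·g(t)} = (-1)^2 d^2/ds^2[H(s)] with H(s) = 8/((s + 3)^2 + 64):
differentiating 2 times and applying the sign gives 16*(3*s^2 + 18*s - 37)/(s^2 + 6*s + 73)^3.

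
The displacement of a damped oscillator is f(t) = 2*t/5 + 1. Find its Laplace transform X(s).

By linearity of the Laplace transform, transform each term separately.
L{1} = 1/s; (2/5)·[L{t} = 1!/s^2 = 1/s^2].

X(s) = 1/s + 2/(5*s^2)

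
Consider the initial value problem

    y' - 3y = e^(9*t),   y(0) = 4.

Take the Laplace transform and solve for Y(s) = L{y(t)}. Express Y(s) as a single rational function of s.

Take the Laplace transform of both sides.
With L{y'} = sY - y(0) = sY - 4: the LHS transforms to (s - 3)Y - (4).
The right side is L{e^(9*t)} = 1/(s - 9).
So (s - 3)Y = 1/(s - 9) + (4).
Divide through and combine into a single rational function.

Y(s) = (4*s - 35)/(s^2 - 12*s + 27)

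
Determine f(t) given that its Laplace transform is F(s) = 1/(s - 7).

Since L{e^(7t)} = 1/(s - 7), the inverse is e^(7*t).

f(t) = exp(7*t)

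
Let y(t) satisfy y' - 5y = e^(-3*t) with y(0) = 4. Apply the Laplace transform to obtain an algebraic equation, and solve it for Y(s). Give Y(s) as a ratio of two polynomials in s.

Take the Laplace transform of both sides.
Using L{y'} = sY - y(0) = sY - 4, the left side becomes (s - 5)Y - (4).
The right side is L{e^(-3*t)} = 1/(s + 3).
So (s - 5)Y = 1/(s + 3) + (4).
Divide through and combine into a single rational function.

Y(s) = (4*s + 13)/(s^2 - 2*s - 15)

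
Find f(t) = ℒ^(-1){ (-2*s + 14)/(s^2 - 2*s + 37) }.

Complete the square in the denominator: s^2 - 2*s + 37 = (s - 1)^2 + 6^2.
Split the numerator to match: -2*s + 14 = -2·(s - 1) + 2·6.
Invert each term: -2·(s - 1)/((s - 1)^2 + 36) ↔ -2e^(t)cos(6t); 2·6/((s - 1)^2 + 36) ↔ 2e^(t)sin(6t).

f(t) = 2*exp(t)*sin(6*t) - 2*exp(t)*cos(6*t)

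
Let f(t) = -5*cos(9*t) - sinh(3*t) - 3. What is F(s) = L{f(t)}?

F(s) = -5*s/(s^2 + 81) - 3/(s^2 - 9) - 3/s

Apply the Laplace transform termwise.
(-5)·[L{cos(9t)} = s/(s^2 + 81)]; (-1)·[L{sinh(3t)} = 3/(s^2 - 9)]; L{-3} = -3/s.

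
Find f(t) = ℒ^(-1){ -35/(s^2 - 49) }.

Since L{sinh(7t)} = 7/(s^2 - 49), the inverse is sinh(7*t), scaled by -5.

f(t) = -5*sinh(7*t)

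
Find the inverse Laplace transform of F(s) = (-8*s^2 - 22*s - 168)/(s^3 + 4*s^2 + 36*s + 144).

Factor the denominator: s^3 + 4*s^2 + 36*s + 144 = (s + 4)*(s^2 + 36).
Partial fraction decomposition gives [-4/(s + 4)] + [-4*s/(s^2 + 36)] + [-6/(s^2 + 36)].
Invert each term: -4/(s + 4) ↔ -4e^(-4t); -4·s/(s^2 + 36) ↔ -4cos(6t); -1·6/(s^2 + 36) ↔ -sin(6t).

-sin(6*t) - 4*cos(6*t) - 4*exp(-4*t)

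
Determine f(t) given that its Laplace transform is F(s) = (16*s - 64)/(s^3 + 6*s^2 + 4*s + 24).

Factor the denominator: s^3 + 6*s^2 + 4*s + 24 = (s + 6)*(s^2 + 4).
Partial fraction decomposition gives [-4/(s + 6)] + [4*s/(s^2 + 4)] + [-8/(s^2 + 4)].
Invert each term: -4/(s + 6) ↔ -4e^(-6t); 4·s/(s^2 + 4) ↔ 4cos(2t); -4·2/(s^2 + 4) ↔ -4sin(2t).

f(t) = -4*sin(2*t) + 4*cos(2*t) - 4*exp(-6*t)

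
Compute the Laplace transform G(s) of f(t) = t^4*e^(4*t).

L{t^4} = 4!/s^5 = 24/s^5.
By the first shifting theorem, multiplying by e^(4t) replaces s with s - 4.

G(s) = 24/(s - 4)^5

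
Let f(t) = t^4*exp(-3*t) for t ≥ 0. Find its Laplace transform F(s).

F(s) = 24/(s + 3)^5

L{t^4} = 4!/s^5 = 24/s^5.
By the first shifting theorem, multiplying by e^(-3t) replaces s with s + 3.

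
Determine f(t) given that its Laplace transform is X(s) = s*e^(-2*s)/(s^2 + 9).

f(t) = Heaviside(t - 2)*(cos(3*t - 6))

The factor e^(-2s) signals a time shift by c = 2 (second shifting theorem).
L{cos(3t)} = s/(s^2 + 9), so L^-1{s/(s^2 + 9)} = cos(3*t).
Hence the inverse is u(t - 2) times that function evaluated at t - 2.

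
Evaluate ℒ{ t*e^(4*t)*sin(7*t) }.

L{sin(7t)} = 7/(s^2 + 49).
Multiplying by e^(4t) shifts s → s - 4, so L{e^(4*t)*sin(7*t)} = 7/((s - 4)^2 + 49).
Then apply L{t·g(t)} = -d/ds[G(s)] with G(s) = 7/((s - 4)^2 + 49):
differentiating 1 time and applying the sign gives 14*(s - 4)/(s^2 - 8*s + 65)^2.

14*(s - 4)/(s^2 - 8*s + 65)^2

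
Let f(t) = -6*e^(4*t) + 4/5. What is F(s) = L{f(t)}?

By linearity of the Laplace transform, transform each term separately.
L{4/5} = (4/5)/s; (-6)·[L{e^(4t)} = 1/(s - 4)].

F(s) = -6/(s - 4) + 4/(5*s)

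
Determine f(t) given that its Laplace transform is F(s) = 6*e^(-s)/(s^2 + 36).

f(t) = Heaviside(t - 1)*(sin(6*t - 6))

The factor e^(-s) signals a time shift by c = 1 (second shifting theorem).
L{sin(6t)} = 6/(s^2 + 36), so L^-1{6/(s^2 + 36)} = sin(6*t).
Hence the inverse is u(t - 1) times that function evaluated at t - 1.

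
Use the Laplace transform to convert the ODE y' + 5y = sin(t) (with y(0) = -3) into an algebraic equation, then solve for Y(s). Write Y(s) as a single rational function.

Y(s) = (-3*s^2 - 2)/(s^3 + 5*s^2 + s + 5)

Transform both sides with L{·}.
The derivative rules (L{y'} = sY - y(0) = sY - (-3)) turn the left side into (s + 5)Y - (-3).
The right side is L{sin(t)} = 1/(s^2 + 1).
So (s + 5)Y = 1/(s^2 + 1) + (-3).
Solve for Y(s) and write it as one ratio of polynomials.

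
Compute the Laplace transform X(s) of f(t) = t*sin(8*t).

L{sin(8t)} = 8/(s^2 + 64).
Then apply L{t·g(t)} = -d/ds[G(s)] with G(s) = 8/(s^2 + 64):
differentiating 1 time and applying the sign gives 16*s/(s^2 + 64)^2.

X(s) = 16*s/(s^2 + 64)^2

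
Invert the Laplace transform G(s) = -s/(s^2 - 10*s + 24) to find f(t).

f(t) = -3*exp(6*t) + 2*exp(4*t)

Factor the denominator: s^2 - 10*s + 24 = (s - 6)*(s - 4).
Partial fraction decomposition gives [-3/(s - 6)] + [2/(s - 4)].
Invert each term: -3/(s - 6) ↔ -3e^(6t); 2/(s - 4) ↔ 2e^(4t).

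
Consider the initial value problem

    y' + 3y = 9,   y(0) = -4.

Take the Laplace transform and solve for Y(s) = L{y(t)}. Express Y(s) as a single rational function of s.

Laplace-transform each side.
The derivative rules (L{y'} = sY - y(0) = sY - (-4)) turn the left side into (s + 3)Y - (-4).
The right side is L{9} = 9/s.
So (s + 3)Y = 9/s + (-4).
Divide through and combine into a single rational function.

Y(s) = (-4*s + 9)/(s^2 + 3*s)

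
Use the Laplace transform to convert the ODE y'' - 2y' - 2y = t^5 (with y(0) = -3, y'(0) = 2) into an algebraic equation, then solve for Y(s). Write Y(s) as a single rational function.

Y(s) = (-3*s^7 + 8*s^6 + 120)/(s^8 - 2*s^7 - 2*s^6)

Apply the Laplace transform to the equation.
The derivative rules (L{y''} = s^2 Y - s·y(0) - y'(0) and L{y'} = sY - y(0), with y(0) = -3, y'(0) = 2) turn the left side into (s^2 - 2*s - 2)Y - (-3*s + 8).
The right side is L{t^5} = 120/s^6.
So (s^2 - 2*s - 2)Y = 120/s^6 + (-3*s + 8).
Solve for Y(s) and write it as one ratio of polynomials.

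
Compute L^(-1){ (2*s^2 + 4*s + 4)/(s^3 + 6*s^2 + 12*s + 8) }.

2*t^2*exp(-2*t) - 4*t*exp(-2*t) + 2*exp(-2*t)

Factor the denominator: s^3 + 6*s^2 + 12*s + 8 = (s + 2)^3.
Partial fraction decomposition gives [2/(s + 2)] + [-4/(s + 2)^2] + [4/(s + 2)^3].
Invert each term: 2/(s + 2) ↔ 2e^(-2t); -4/(s + 2)^2 ↔ -4t·e^(-2t); 4/(s + 2)^3 ↔ (2)t^2·e^(-2t).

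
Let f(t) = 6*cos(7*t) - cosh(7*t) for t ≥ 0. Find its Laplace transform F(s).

F(s) = 6*s/(s^2 + 49) - s/(s^2 - 49)

The transform is linear, so treat each term independently.
(-1)·[L{cosh(7t)} = s/(s^2 - 49)]; (6)·[L{cos(7t)} = s/(s^2 + 49)].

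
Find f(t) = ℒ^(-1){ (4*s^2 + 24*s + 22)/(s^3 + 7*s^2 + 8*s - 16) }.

Factor the denominator: s^3 + 7*s^2 + 8*s - 16 = (s - 1)*(s + 4)^2.
Partial fraction decomposition gives [2/(s + 4)] + [2/(s + 4)^2] + [2/(s - 1)].
Invert each term: 2/(s + 4) ↔ 2e^(-4t); 2/(s + 4)^2 ↔ 2t·e^(-4t); 2/(s - 1) ↔ 2e^(t).

f(t) = 2*t*exp(-4*t) + 2*exp(t) + 2*exp(-4*t)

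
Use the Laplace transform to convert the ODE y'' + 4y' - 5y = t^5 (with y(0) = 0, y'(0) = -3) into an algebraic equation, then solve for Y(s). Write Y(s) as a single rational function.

Laplace-transform each side.
With L{y''} = s^2 Y - s·y(0) - y'(0) and L{y'} = sY - y(0), with y(0) = 0, y'(0) = -3: the LHS transforms to (s^2 + 4*s - 5)Y - (-3).
The right side is L{t^5} = 120/s^6.
So (s^2 + 4*s - 5)Y = 120/s^6 + (-3).
Solve for Y(s) and write it as one ratio of polynomials.

Y(s) = (-3*s^6 + 120)/(s^8 + 4*s^7 - 5*s^6)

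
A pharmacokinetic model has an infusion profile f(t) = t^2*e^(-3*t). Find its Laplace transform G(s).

L{t^2} = 2!/s^3 = 2/s^3.
By the first shifting theorem, multiplying by e^(-3t) replaces s with s + 3.

G(s) = 2/(s + 3)^3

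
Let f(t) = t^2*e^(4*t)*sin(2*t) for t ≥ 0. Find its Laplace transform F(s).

L{sin(2t)} = 2/(s^2 + 4).
Multiplying by e^(4t) shifts s → s - 4, so L{e^(4*t)*sin(2*t)} = 2/((s - 4)^2 + 4).
Then apply L{t^2·g(t)} = (-1)^2 d^2/ds^2[G(s)] with G(s) = 2/((s - 4)^2 + 4):
differentiating 2 times and applying the sign gives 4*(3*s^2 - 24*s + 44)/(s^2 - 8*s + 20)^3.

F(s) = 4*(3*s^2 - 24*s + 44)/(s^2 - 8*s + 20)^3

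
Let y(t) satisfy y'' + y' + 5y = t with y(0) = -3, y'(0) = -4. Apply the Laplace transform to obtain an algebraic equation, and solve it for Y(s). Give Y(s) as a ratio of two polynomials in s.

Y(s) = (-3*s^3 - 7*s^2 + 1)/(s^4 + s^3 + 5*s^2)

Apply the Laplace transform to the equation.
The derivative rules (L{y''} = s^2 Y - s·y(0) - y'(0) and L{y'} = sY - y(0), with y(0) = -3, y'(0) = -4) turn the left side into (s^2 + s + 5)Y - (-3*s - 7).
The right side is L{t} = s^(-2).
So (s^2 + s + 5)Y = s^(-2) + (-3*s - 7).
Solve for Y(s) and write it as one ratio of polynomials.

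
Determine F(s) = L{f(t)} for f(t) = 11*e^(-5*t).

L{11} = 11/s.
By the first shifting theorem, multiplying by e^(-5t) replaces s with s + 5.

F(s) = 11/(s + 5)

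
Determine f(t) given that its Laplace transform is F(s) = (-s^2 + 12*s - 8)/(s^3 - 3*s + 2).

f(t) = t*exp(t) + 3*exp(t) - 4*exp(-2*t)

Factor the denominator: s^3 - 3*s + 2 = (s - 1)^2*(s + 2).
Partial fraction decomposition gives [3/(s - 1)] + [(s - 1)^(-2)] + [-4/(s + 2)].
Invert each term: 3/(s - 1) ↔ 3e^(t); 1/(s - 1)^2 ↔ t·e^(t); -4/(s + 2) ↔ -4e^(-2t).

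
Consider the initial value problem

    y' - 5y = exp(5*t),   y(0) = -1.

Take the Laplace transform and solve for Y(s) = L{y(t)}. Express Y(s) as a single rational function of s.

Transform both sides with L{·}.
The derivative rules (L{y'} = sY - y(0) = sY - (-1)) turn the left side into (s - 5)Y - (-1).
The right side is L{exp(5*t)} = 1/(s - 5).
So (s - 5)Y = 1/(s - 5) + (-1).
Solve for Y(s) and write it as one ratio of polynomials.

Y(s) = (-s + 6)/(s^2 - 10*s + 25)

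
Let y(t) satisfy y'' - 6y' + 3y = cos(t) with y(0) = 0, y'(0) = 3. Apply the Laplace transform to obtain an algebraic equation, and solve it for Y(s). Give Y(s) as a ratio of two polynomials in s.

Y(s) = (3*s^2 + s + 3)/(s^4 - 6*s^3 + 4*s^2 - 6*s + 3)

Take the Laplace transform of both sides.
The derivative rules (L{y''} = s^2 Y - s·y(0) - y'(0) and L{y'} = sY - y(0), with y(0) = 0, y'(0) = 3) turn the left side into (s^2 - 6*s + 3)Y - (3).
The right side is L{cos(t)} = s/(s^2 + 1).
So (s^2 - 6*s + 3)Y = s/(s^2 + 1) + (3).
Solve for Y(s) and write it as one ratio of polynomials.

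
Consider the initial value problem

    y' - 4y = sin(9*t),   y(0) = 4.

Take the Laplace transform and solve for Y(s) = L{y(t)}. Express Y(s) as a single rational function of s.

Laplace-transform each side.
With L{y'} = sY - y(0) = sY - 4: the LHS transforms to (s - 4)Y - (4).
The right side is L{sin(9*t)} = 9/(s^2 + 81).
So (s - 4)Y = 9/(s^2 + 81) + (4).
Solve for Y(s) and write it as one ratio of polynomials.

Y(s) = (4*s^2 + 333)/(s^3 - 4*s^2 + 81*s - 324)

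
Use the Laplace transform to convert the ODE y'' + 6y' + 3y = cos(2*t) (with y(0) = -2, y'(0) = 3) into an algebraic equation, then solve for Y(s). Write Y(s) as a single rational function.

Transform both sides with L{·}.
Using L{y''} = s^2 Y - s·y(0) - y'(0) and L{y'} = sY - y(0), with y(0) = -2, y'(0) = 3, the left side becomes (s^2 + 6*s + 3)Y - (-2*s - 9).
The right side is L{cos(2*t)} = s/(s^2 + 4).
So (s^2 + 6*s + 3)Y = s/(s^2 + 4) + (-2*s - 9).
Isolate Y and clear denominators.

Y(s) = (-2*s^3 - 9*s^2 - 7*s - 36)/(s^4 + 6*s^3 + 7*s^2 + 24*s + 12)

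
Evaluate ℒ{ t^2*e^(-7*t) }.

2/(s + 7)^3

L{e^(-7t)} = 1/(s + 7).
Then apply L{t^2·g(t)} = (-1)^2 d^2/ds^2[G(s)] with G(s) = 1/(s + 7):
differentiating 2 times and applying the sign gives 2/(s + 7)^3.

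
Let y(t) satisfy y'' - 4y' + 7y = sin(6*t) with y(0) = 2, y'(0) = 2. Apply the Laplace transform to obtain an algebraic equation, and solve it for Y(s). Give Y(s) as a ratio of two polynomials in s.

Y(s) = (2*s^3 - 6*s^2 + 72*s - 210)/(s^4 - 4*s^3 + 43*s^2 - 144*s + 252)

Take the Laplace transform of both sides.
Using L{y''} = s^2 Y - s·y(0) - y'(0) and L{y'} = sY - y(0), with y(0) = 2, y'(0) = 2, the left side becomes (s^2 - 4*s + 7)Y - (2*s - 6).
The right side is L{sin(6*t)} = 6/(s^2 + 36).
So (s^2 - 4*s + 7)Y = 6/(s^2 + 36) + (2*s - 6).
Solve for Y(s) and write it as one ratio of polynomials.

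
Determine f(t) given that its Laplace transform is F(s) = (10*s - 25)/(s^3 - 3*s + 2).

f(t) = -5*t*exp(t) + 5*exp(t) - 5*exp(-2*t)

Factor the denominator: s^3 - 3*s + 2 = (s - 1)^2*(s + 2).
Partial fraction decomposition gives [5/(s - 1)] + [-5/(s - 1)^2] + [-5/(s + 2)].
Invert each term: 5/(s - 1) ↔ 5e^(t); -5/(s - 1)^2 ↔ -5t·e^(t); -5/(s + 2) ↔ -5e^(-2t).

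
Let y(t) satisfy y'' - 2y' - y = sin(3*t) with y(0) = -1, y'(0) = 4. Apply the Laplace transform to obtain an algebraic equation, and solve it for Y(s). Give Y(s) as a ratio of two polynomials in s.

Y(s) = (-s^3 + 6*s^2 - 9*s + 57)/(s^4 - 2*s^3 + 8*s^2 - 18*s - 9)

Take the Laplace transform of both sides.
The derivative rules (L{y''} = s^2 Y - s·y(0) - y'(0) and L{y'} = sY - y(0), with y(0) = -1, y'(0) = 4) turn the left side into (s^2 - 2*s - 1)Y - (-s + 6).
The right side is L{sin(3*t)} = 3/(s^2 + 9).
So (s^2 - 2*s - 1)Y = 3/(s^2 + 9) + (-s + 6).
Divide through and combine into a single rational function.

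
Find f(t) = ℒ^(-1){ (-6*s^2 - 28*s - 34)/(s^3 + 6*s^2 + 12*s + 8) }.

f(t) = -t^2*exp(-2*t) - 4*t*exp(-2*t) - 6*exp(-2*t)

Factor the denominator: s^3 + 6*s^2 + 12*s + 8 = (s + 2)^3.
Partial fraction decomposition gives [-6/(s + 2)] + [-4/(s + 2)^2] + [-2/(s + 2)^3].
Invert each term: -6/(s + 2) ↔ -6e^(-2t); -4/(s + 2)^2 ↔ -4t·e^(-2t); -2/(s + 2)^3 ↔ (-1)t^2·e^(-2t).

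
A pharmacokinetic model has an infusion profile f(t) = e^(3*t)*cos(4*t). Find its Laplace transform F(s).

L{cos(4t)} = s/(s^2 + 16).
By the first shifting theorem, multiplying by e^(3t) replaces s with s - 3.

F(s) = (s - 3)/((s - 3)^2 + 16)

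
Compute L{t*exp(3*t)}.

(s - 3)^(-2)

L{e^(3t)} = 1/(s - 3).
Then apply L{t·g(t)} = -d/ds[G(s)] with G(s) = 1/(s - 3):
differentiating 1 time and applying the sign gives (s - 3)^(-2).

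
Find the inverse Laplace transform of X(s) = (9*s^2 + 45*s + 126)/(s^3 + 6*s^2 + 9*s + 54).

Factor the denominator: s^3 + 6*s^2 + 9*s + 54 = (s + 6)*(s^2 + 9).
Partial fraction decomposition gives [4/(s + 6)] + [5*s/(s^2 + 9)] + [15/(s^2 + 9)].
Invert each term: 4/(s + 6) ↔ 4e^(-6t); 5·s/(s^2 + 9) ↔ 5cos(3t); 5·3/(s^2 + 9) ↔ 5sin(3t).

5*sin(3*t) + 5*cos(3*t) + 4*exp(-6*t)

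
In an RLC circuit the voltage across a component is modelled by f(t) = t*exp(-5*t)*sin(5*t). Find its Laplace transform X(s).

X(s) = 10*(s + 5)/(s^2 + 10*s + 50)^2

L{sin(5t)} = 5/(s^2 + 25).
Multiplying by e^(-5t) shifts s → s + 5, so L{exp(-5*t)*sin(5*t)} = 5/((s + 5)^2 + 25).
Then apply L{t·g(t)} = -d/ds[G(s)] with G(s) = 5/((s + 5)^2 + 25):
differentiating 1 time and applying the sign gives 10*(s + 5)/(s^2 + 10*s + 50)^2.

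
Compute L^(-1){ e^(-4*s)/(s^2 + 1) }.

The factor e^(-4s) signals a time shift by c = 4 (second shifting theorem).
L{sin(t)} = 1/(s^2 + 1), so L^-1{1/(s^2 + 1)} = sin(t).
Hence the inverse is u(t - 4) times that function evaluated at t - 4.

Heaviside(t - 4)*(sin(t - 4))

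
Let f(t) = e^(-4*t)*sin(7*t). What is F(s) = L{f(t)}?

L{sin(7t)} = 7/(s^2 + 49).
By the first shifting theorem, multiplying by e^(-4t) replaces s with s + 4.

F(s) = 7/((s + 4)^2 + 49)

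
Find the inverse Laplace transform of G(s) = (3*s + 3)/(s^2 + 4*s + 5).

-3*exp(-2*t)*sin(t) + 3*exp(-2*t)*cos(t)

Complete the square in the denominator: s^2 + 4*s + 5 = (s + 2)^2 + 1^2.
Split the numerator to match: 3*s + 3 = 3·(s + 2) - 3·1.
Invert each term: 3·(s + 2)/((s + 2)^2 + 1) ↔ 3e^(-2t)cos(t); -3·1/((s + 2)^2 + 1) ↔ -3e^(-2t)sin(t).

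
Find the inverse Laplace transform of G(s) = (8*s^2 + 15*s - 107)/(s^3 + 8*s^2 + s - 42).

Factor the denominator: s^3 + 8*s^2 + s - 42 = (s - 2)*(s + 3)*(s + 7).
Partial fraction decomposition gives [-1/(s - 2)] + [5/(s + 7)] + [4/(s + 3)].
Invert each term: -1/(s - 2) ↔ -e^(2t); 5/(s + 7) ↔ 5e^(-7t); 4/(s + 3) ↔ 4e^(-3t).

-exp(2*t) + 4*exp(-3*t) + 5*exp(-7*t)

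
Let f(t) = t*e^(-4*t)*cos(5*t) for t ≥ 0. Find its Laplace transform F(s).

L{cos(5t)} = s/(s^2 + 25).
Multiplying by e^(-4t) shifts s → s + 4, so L{e^(-4*t)*cos(5*t)} = (s + 4)/((s + 4)^2 + 25).
Then apply L{t·g(t)} = -d/ds[G(s)] with G(s) = (s + 4)/((s + 4)^2 + 25):
differentiating 1 time and applying the sign gives (s - 1)*(s + 9)/(s^2 + 8*s + 41)^2.

F(s) = (s - 1)*(s + 9)/(s^2 + 8*s + 41)^2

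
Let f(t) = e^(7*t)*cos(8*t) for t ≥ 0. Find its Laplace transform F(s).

L{cos(8t)} = s/(s^2 + 64).
By the first shifting theorem, multiplying by e^(7t) replaces s with s - 7.

F(s) = (s - 7)/((s - 7)^2 + 64)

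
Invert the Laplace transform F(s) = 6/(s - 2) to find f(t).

Since L{e^(2t)} = 1/(s - 2), the inverse is e^(2*t), scaled by 6.

f(t) = 6*exp(2*t)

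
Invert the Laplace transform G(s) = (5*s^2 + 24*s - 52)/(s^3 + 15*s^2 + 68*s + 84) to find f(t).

f(t) = -4*exp(-2*t) + 4*exp(-6*t) + 5*exp(-7*t)

Factor the denominator: s^3 + 15*s^2 + 68*s + 84 = (s + 2)*(s + 6)*(s + 7).
Partial fraction decomposition gives [4/(s + 6)] + [-4/(s + 2)] + [5/(s + 7)].
Invert each term: 4/(s + 6) ↔ 4e^(-6t); -4/(s + 2) ↔ -4e^(-2t); 5/(s + 7) ↔ 5e^(-7t).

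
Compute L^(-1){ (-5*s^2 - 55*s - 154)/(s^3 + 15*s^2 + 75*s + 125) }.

Factor the denominator: s^3 + 15*s^2 + 75*s + 125 = (s + 5)^3.
Partial fraction decomposition gives [-5/(s + 5)] + [-5/(s + 5)^2] + [-4/(s + 5)^3].
Invert each term: -5/(s + 5) ↔ -5e^(-5t); -5/(s + 5)^2 ↔ -5t·e^(-5t); -4/(s + 5)^3 ↔ (-2)t^2·e^(-5t).

-2*t^2*exp(-5*t) - 5*t*exp(-5*t) - 5*exp(-5*t)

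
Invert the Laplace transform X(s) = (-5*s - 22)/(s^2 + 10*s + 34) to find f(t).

Complete the square in the denominator: s^2 + 10*s + 34 = (s + 5)^2 + 3^2.
Split the numerator to match: -5*s - 22 = -5·(s + 5) + 1·3.
Invert each term: -5·(s + 5)/((s + 5)^2 + 9) ↔ -5e^(-5t)cos(3t); 1·3/((s + 5)^2 + 9) ↔ e^(-5t)sin(3t).

f(t) = exp(-5*t)*sin(3*t) - 5*exp(-5*t)*cos(3*t)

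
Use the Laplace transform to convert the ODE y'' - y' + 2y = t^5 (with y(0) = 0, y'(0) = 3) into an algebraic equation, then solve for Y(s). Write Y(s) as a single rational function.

Y(s) = (3*s^6 + 120)/(s^8 - s^7 + 2*s^6)

Apply the Laplace transform to the equation.
With L{y''} = s^2 Y - s·y(0) - y'(0) and L{y'} = sY - y(0), with y(0) = 0, y'(0) = 3: the LHS transforms to (s^2 - s + 2)Y - (3).
The right side is L{t^5} = 120/s^6.
So (s^2 - s + 2)Y = 120/s^6 + (3).
Isolate Y and clear denominators.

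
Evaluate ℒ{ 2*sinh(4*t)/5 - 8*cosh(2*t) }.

-8*s/(s^2 - 4) + 8/(5*(s^2 - 16))

Apply the Laplace transform termwise.
(-8)·[L{cosh(2t)} = s/(s^2 - 4)]; (2/5)·[L{sinh(4t)} = 4/(s^2 - 16)].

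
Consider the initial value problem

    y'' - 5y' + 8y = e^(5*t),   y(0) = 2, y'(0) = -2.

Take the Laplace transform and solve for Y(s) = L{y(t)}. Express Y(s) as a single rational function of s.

Laplace-transform each side.
The derivative rules (L{y''} = s^2 Y - s·y(0) - y'(0) and L{y'} = sY - y(0), with y(0) = 2, y'(0) = -2) turn the left side into (s^2 - 5*s + 8)Y - (2*s - 12).
The right side is L{e^(5*t)} = 1/(s - 5).
So (s^2 - 5*s + 8)Y = 1/(s - 5) + (2*s - 12).
Divide through and combine into a single rational function.

Y(s) = (2*s^2 - 22*s + 61)/(s^3 - 10*s^2 + 33*s - 40)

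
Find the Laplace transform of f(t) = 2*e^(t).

2/(s - 1)

L{2} = 2/s.
By the first shifting theorem, multiplying by e^(t) replaces s with s - 1.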